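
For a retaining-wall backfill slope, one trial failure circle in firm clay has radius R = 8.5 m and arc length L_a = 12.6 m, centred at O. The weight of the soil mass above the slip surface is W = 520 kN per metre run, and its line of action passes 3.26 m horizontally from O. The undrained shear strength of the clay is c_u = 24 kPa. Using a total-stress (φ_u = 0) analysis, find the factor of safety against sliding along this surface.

Taking moments about the centre O, the resisting moment is provided by the undrained shear strength acting along the arc:
M_R = c_u·L_a·R = 24·12.60·8.5 = 2570.4 kN·m/m
M_D = W·d = 520·3.26 = 1695.2 kN·m/m
FS = M_R / M_D = 2570.4 / 1695.2 = 1.516

FS = 1.52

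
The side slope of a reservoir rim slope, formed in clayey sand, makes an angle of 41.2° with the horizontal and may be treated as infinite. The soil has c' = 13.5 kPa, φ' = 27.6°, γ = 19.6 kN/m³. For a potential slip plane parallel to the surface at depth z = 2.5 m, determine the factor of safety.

For an infinite slope with a slip plane parallel to the surface (no pore pressure): FS = [c' + γz cos²β tanφ'] / [γz sinβ cosβ].
γz = 19.6·2.5 = 49.00 kN/m²
Numerator = 13.5 + 49.00·cos²41.2°·tan27.6° = 13.5 + 49.00·0.5661·0.5228 = 28.002 kPa
Denominator = 49.00·sin41.2°·cos41.2° = 49.00·0.6587·0.7524 = 24.285 kPa
FS = 28.002 / 24.285 = 1.153

FS = 1.15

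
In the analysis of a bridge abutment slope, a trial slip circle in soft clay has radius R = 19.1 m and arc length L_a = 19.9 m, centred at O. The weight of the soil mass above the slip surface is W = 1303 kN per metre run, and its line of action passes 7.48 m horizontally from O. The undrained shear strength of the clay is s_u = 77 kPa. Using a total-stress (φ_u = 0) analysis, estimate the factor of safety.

FS = 3.00

Taking moments about the centre O, the resisting moment is provided by the undrained shear strength acting along the arc:
M_R = s_u·L_a·R = 77·19.90·19.1 = 29266.9 kN·m/m
M_D = W·d = 1303·7.48 = 9746.4 kN·m/m
FS = M_R / M_D = 29266.9 / 9746.4 = 3.003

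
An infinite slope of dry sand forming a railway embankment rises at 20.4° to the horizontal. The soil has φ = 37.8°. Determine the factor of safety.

FS = 2.09

For a dry cohesionless infinite slope the factor of safety is FS = tanφ / tanβ.
FS = tan37.8° / tan20.4° = 0.7757 / 0.3719 = 2.086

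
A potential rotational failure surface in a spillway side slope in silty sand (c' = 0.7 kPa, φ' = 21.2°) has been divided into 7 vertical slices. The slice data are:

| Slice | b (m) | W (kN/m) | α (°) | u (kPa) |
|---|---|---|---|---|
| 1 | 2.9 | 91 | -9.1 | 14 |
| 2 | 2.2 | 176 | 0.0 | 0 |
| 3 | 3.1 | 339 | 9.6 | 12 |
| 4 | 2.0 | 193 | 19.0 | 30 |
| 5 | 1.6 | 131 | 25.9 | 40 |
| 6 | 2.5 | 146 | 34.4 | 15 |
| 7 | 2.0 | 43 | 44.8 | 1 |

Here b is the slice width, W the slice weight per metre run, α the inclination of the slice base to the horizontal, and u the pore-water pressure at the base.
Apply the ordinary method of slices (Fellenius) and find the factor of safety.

Ordinary method of slices: FS = Σ[c'·Δl_i + (W_i cosα_i − u_i·Δl_i)·tanφ'] / Σ W_i sinα_i, with Δl_i = b_i / cosα_i.
Slice 1: Δl = 2.9/cos(-9.1°) = 2.937 m; N'_1 = 91·cos(-9.1°) − 14·2.937 = 48.7; c'Δl = 2.06; W sinα = -14.4
Slice 2: Δl = 2.2/cos0.0° = 2.200 m; N'_2 = 176·cos0.0° − 0·2.200 = 176.0; c'Δl = 1.54; W sinα = 0.0
Slice 3: Δl = 3.1/cos9.6° = 3.144 m; N'_3 = 339·cos9.6° − 12·3.144 = 296.5; c'Δl = 2.20; W sinα = 56.5
Slice 4: Δl = 2.0/cos19.0° = 2.115 m; N'_4 = 193·cos19.0° − 30·2.115 = 119.0; c'Δl = 1.48; W sinα = 62.8
Slice 5: Δl = 1.6/cos25.9° = 1.779 m; N'_5 = 131·cos25.9° − 40·1.779 = 46.7; c'Δl = 1.25; W sinα = 57.2
Slice 6: Δl = 2.5/cos34.4° = 3.030 m; N'_6 = 146·cos34.4° − 15·3.030 = 75.0; c'Δl = 2.12; W sinα = 82.5
Slice 7: Δl = 2.0/cos44.8° = 2.819 m; N'_7 = 43·cos44.8° − 1·2.819 = 27.7; c'Δl = 1.97; W sinα = 30.3
Σc'Δl = 12.6 kN/m; ΣN' = 789.7 kN/m; ΣW sinα = 275.0 kN/m
Resisting = 12.6 + 789.7·tan21.2° = 12.6 + 306.3 = 318.9 kN/m
FS = 318.9 / 275.0 = 1.160

FS = 1.16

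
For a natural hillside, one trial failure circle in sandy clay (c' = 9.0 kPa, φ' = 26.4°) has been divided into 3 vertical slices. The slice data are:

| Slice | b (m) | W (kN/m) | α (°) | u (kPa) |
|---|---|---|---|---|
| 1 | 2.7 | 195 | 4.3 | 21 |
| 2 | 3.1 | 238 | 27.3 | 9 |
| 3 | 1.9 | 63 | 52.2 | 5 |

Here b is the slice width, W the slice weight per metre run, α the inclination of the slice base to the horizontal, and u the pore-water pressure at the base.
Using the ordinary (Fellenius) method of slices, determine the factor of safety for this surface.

FS = 1.46

Ordinary method of slices: FS = Σ[c'·Δl_i + (W_i cosα_i − u_i·Δl_i)·tanφ'] / Σ W_i sinα_i, with Δl_i = b_i / cosα_i.
Slice 1: Δl = 2.7/cos4.3° = 2.708 m; N'_1 = 195·cos4.3° − 21·2.708 = 137.6; c'Δl = 24.37; W sinα = 14.6
Slice 2: Δl = 3.1/cos27.3° = 3.489 m; N'_2 = 238·cos27.3° − 9·3.489 = 180.1; c'Δl = 31.40; W sinα = 109.2
Slice 3: Δl = 1.9/cos52.2° = 3.100 m; N'_3 = 63·cos52.2° − 5·3.100 = 23.1; c'Δl = 27.90; W sinα = 49.8
Σc'Δl = 83.7 kN/m; ΣN' = 340.8 kN/m; ΣW sinα = 173.6 kN/m
Resisting = 83.7 + 340.8·tan26.4° = 83.7 + 169.2 = 252.8 kN/m
FS = 252.8 / 173.6 = 1.457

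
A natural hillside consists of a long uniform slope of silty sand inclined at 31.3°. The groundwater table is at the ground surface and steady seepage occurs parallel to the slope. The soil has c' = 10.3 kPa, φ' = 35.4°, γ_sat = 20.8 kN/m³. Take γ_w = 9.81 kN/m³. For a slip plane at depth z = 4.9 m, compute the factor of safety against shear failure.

With seepage parallel to the slope and the water table at the surface, the effective normal stress on the slip plane uses the buoyant unit weight γ' = γ_sat − γ_w while the driving shear stress uses γ_sat:
FS = [c' + γ' z cos²β tanφ'] / [γ_sat z sinβ cosβ]
γ' = 20.8 − 9.81 = 10.99 kN/m³
Numerator = 10.3 + 10.99·4.9·cos²31.3°·tan35.4° = 10.3 + 10.99·4.9·0.7301·0.7107 = 38.241 kPa
Denominator = 20.8·4.9·sin31.3°·cos31.3° = 20.8·4.9·0.5195·0.8545 = 45.243 kPa
FS = 38.241 / 45.243 = 0.845

FS = 0.85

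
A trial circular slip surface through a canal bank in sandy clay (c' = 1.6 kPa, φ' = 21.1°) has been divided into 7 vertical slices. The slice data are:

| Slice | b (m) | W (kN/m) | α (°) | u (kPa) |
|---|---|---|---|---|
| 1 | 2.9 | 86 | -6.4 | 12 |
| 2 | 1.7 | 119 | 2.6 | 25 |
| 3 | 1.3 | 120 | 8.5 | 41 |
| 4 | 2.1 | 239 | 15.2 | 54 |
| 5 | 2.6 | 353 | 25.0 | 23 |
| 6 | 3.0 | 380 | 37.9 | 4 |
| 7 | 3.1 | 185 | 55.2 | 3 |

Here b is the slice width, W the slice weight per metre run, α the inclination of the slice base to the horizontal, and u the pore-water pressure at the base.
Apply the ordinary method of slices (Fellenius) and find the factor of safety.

Ordinary method of slices: FS = Σ[c'·Δl_i + (W_i cosα_i − u_i·Δl_i)·tanφ'] / Σ W_i sinα_i, with Δl_i = b_i / cosα_i.
Slice 1: Δl = 2.9/cos(-6.4°) = 2.918 m; N'_1 = 86·cos(-6.4°) − 12·2.918 = 50.4; c'Δl = 4.67; W sinα = -9.6
Slice 2: Δl = 1.7/cos2.6° = 1.702 m; N'_2 = 119·cos2.6° − 25·1.702 = 76.3; c'Δl = 2.72; W sinα = 5.4
Slice 3: Δl = 1.3/cos8.5° = 1.314 m; N'_3 = 120·cos8.5° − 41·1.314 = 64.8; c'Δl = 2.10; W sinα = 17.7
Slice 4: Δl = 2.1/cos15.2° = 2.176 m; N'_4 = 239·cos15.2° − 54·2.176 = 113.1; c'Δl = 3.48; W sinα = 62.7
Slice 5: Δl = 2.6/cos25.0° = 2.869 m; N'_5 = 353·cos25.0° − 23·2.869 = 253.9; c'Δl = 4.59; W sinα = 149.2
Slice 6: Δl = 3.0/cos37.9° = 3.802 m; N'_6 = 380·cos37.9° − 4·3.802 = 284.6; c'Δl = 6.08; W sinα = 233.4
Slice 7: Δl = 3.1/cos55.2° = 5.432 m; N'_7 = 185·cos55.2° − 3·5.432 = 89.3; c'Δl = 8.69; W sinα = 151.9
Σc'Δl = 32.3 kN/m; ΣN' = 932.6 kN/m; ΣW sinα = 610.7 kN/m
Resisting = 32.3 + 932.6·tan21.1° = 32.3 + 359.9 = 392.2 kN/m
FS = 392.2 / 610.7 = 0.642

FS = 0.64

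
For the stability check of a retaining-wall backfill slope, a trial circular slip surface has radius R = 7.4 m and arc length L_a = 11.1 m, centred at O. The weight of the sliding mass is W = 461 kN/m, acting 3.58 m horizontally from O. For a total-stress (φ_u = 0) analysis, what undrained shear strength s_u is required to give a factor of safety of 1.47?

s_u = 29.5 kPa

FS = s_u·L_a·R / (W·d), so s_u = FS·W·d / (L_a·R).
s_u = 1.47·461·3.58 / (11.10·7.4) = 2426.1 / 82.14 = 29.54 kPa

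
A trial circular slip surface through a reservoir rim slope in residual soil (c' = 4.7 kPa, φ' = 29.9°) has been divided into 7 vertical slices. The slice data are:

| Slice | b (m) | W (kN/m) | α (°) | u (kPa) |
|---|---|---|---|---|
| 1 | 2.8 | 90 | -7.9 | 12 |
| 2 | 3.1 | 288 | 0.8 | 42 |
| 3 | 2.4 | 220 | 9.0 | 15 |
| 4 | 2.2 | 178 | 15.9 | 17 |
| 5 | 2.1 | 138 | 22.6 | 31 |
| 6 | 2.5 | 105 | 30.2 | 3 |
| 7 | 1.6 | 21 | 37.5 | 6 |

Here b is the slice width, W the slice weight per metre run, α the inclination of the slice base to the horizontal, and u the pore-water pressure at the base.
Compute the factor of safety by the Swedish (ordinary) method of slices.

FS = 2.42

Ordinary method of slices: FS = Σ[c'·Δl_i + (W_i cosα_i − u_i·Δl_i)·tanφ'] / Σ W_i sinα_i, with Δl_i = b_i / cosα_i.
Slice 1: Δl = 2.8/cos(-7.9°) = 2.827 m; N'_1 = 90·cos(-7.9°) − 12·2.827 = 55.2; c'Δl = 13.29; W sinα = -12.4
Slice 2: Δl = 3.1/cos0.8° = 3.100 m; N'_2 = 288·cos0.8° − 42·3.100 = 157.8; c'Δl = 14.57; W sinα = 4.0
Slice 3: Δl = 2.4/cos9.0° = 2.430 m; N'_3 = 220·cos9.0° − 15·2.430 = 180.8; c'Δl = 11.42; W sinα = 34.4
Slice 4: Δl = 2.2/cos15.9° = 2.288 m; N'_4 = 178·cos15.9° − 17·2.288 = 132.3; c'Δl = 10.75; W sinα = 48.8
Slice 5: Δl = 2.1/cos22.6° = 2.275 m; N'_5 = 138·cos22.6° − 31·2.275 = 56.9; c'Δl = 10.69; W sinα = 53.0
Slice 6: Δl = 2.5/cos30.2° = 2.893 m; N'_6 = 105·cos30.2° − 3·2.893 = 82.1; c'Δl = 13.60; W sinα = 52.8
Slice 7: Δl = 1.6/cos37.5° = 2.017 m; N'_7 = 21·cos37.5° − 6·2.017 = 4.6; c'Δl = 9.48; W sinα = 12.8
Σc'Δl = 83.8 kN/m; ΣN' = 669.6 kN/m; ΣW sinα = 193.5 kN/m
Resisting = 83.8 + 669.6·tan29.9° = 83.8 + 385.1 = 468.9 kN/m
FS = 468.9 / 193.5 = 2.423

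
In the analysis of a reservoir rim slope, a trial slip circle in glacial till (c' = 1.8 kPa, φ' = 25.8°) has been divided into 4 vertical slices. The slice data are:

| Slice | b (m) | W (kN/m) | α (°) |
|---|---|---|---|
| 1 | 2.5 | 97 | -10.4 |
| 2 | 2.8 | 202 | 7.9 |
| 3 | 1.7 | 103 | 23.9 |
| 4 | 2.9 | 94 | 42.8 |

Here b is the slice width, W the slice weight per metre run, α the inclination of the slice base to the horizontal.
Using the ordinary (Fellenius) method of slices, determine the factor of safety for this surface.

FS = 2.09

Ordinary method of slices: FS = Σ[c'·Δl_i + (W_i cosα_i)·tanφ'] / Σ W_i sinα_i, with Δl_i = b_i / cosα_i.
Slice 1: Δl = 2.5/cos(-10.4°) = 2.542 m; N'_1 = 97·cos(-10.4°) = 95.4; c'Δl = 4.58; W sinα = -17.5
Slice 2: Δl = 2.8/cos7.9° = 2.827 m; N'_2 = 202·cos7.9° = 200.1; c'Δl = 5.09; W sinα = 27.8
Slice 3: Δl = 1.7/cos23.9° = 1.859 m; N'_3 = 103·cos23.9° = 94.2; c'Δl = 3.35; W sinα = 41.7
Slice 4: Δl = 2.9/cos42.8° = 3.952 m; N'_4 = 94·cos42.8° = 69.0; c'Δl = 7.11; W sinα = 63.9
Σc'Δl = 20.1 kN/m; ΣN' = 458.6 kN/m; ΣW sinα = 115.9 kN/m
Resisting = 20.1 + 458.6·tan25.8° = 20.1 + 221.7 = 241.8 kN/m
FS = 241.8 / 115.9 = 2.087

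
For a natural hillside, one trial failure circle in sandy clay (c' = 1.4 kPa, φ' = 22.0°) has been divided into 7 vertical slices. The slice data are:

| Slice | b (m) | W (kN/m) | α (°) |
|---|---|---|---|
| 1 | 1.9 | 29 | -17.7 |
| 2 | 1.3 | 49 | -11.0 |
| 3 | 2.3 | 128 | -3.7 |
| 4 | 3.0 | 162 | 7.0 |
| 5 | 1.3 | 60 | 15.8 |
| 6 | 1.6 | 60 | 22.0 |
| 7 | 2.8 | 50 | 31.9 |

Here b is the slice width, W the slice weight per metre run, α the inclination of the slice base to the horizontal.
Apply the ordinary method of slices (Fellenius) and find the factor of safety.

Ordinary method of slices: FS = Σ[c'·Δl_i + (W_i cosα_i)·tanφ'] / Σ W_i sinα_i, with Δl_i = b_i / cosα_i.
Slice 1: Δl = 1.9/cos(-17.7°) = 1.994 m; N'_1 = 29·cos(-17.7°) = 27.6; c'Δl = 2.79; W sinα = -8.8
Slice 2: Δl = 1.3/cos(-11.0°) = 1.324 m; N'_2 = 49·cos(-11.0°) = 48.1; c'Δl = 1.85; W sinα = -9.3
Slice 3: Δl = 2.3/cos(-3.7°) = 2.305 m; N'_3 = 128·cos(-3.7°) = 127.7; c'Δl = 3.23; W sinα = -8.3
Slice 4: Δl = 3.0/cos7.0° = 3.023 m; N'_4 = 162·cos7.0° = 160.8; c'Δl = 4.23; W sinα = 19.7
Slice 5: Δl = 1.3/cos15.8° = 1.351 m; N'_5 = 60·cos15.8° = 57.7; c'Δl = 1.89; W sinα = 16.3
Slice 6: Δl = 1.6/cos22.0° = 1.726 m; N'_6 = 60·cos22.0° = 55.6; c'Δl = 2.42; W sinα = 22.5
Slice 7: Δl = 2.8/cos31.9° = 3.298 m; N'_7 = 50·cos31.9° = 42.4; c'Δl = 4.62; W sinα = 26.4
Σc'Δl = 21.0 kN/m; ΣN' = 520.1 kN/m; ΣW sinα = 58.6 kN/m
Resisting = 21.0 + 520.1·tan22.0° = 21.0 + 210.1 = 231.1 kN/m
FS = 231.1 / 58.6 = 3.948

FS = 3.95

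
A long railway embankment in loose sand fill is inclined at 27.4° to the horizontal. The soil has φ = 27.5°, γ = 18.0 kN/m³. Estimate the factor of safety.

FS = 1.00

For a dry cohesionless infinite slope the factor of safety is FS = tanφ / tanβ.
FS = tan27.5° / tan27.4° = 0.5206 / 0.5184 = 1.004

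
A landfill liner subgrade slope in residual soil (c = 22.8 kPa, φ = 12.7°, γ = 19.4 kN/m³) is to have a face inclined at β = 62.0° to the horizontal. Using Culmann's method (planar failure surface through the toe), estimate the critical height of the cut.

Culmann's analysis gives the critical failure plane at α_cr = (β + φ)/2 = (62.0 + 12.7)/2 = 37.4°, and the critical height
H_c = (4c/γ) · sinβ cosφ / [1 − cos(β − φ)]
    = (4·22.8/19.4) · sin62.0°·cos12.7° / [1 − cos(49.3°)]
    = 4.701 · 0.8829·0.9755 / [1 − 0.6521]
    = 4.701 · 0.8613 / 0.3479
    = 11.64 m

H_c = 11.64 m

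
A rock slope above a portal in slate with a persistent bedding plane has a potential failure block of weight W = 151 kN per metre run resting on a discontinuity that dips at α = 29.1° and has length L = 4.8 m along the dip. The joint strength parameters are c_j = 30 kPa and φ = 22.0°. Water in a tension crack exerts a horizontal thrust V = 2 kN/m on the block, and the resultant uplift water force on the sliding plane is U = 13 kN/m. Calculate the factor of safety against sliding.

Resolving the block weight along and normal to the plane and applying the Mohr–Coulomb strength on the joint:
N' = W cosα − U − V sinα = 151·cos29.1° − 13 − 2·sin29.1° = 118.0 kN/m
Driving force T = W sinα + V cosα = 151·sin29.1° + 2·cos29.1° = 75.2 kN/m
Resisting force R = c_j·L + N'·tanφ = 30·4.8 + 118.0·tan22.0° = 144.0 + 47.7 = 191.7 kN/m
FS = R / T = 191.7 / 75.2 = 2.549

FS = 2.55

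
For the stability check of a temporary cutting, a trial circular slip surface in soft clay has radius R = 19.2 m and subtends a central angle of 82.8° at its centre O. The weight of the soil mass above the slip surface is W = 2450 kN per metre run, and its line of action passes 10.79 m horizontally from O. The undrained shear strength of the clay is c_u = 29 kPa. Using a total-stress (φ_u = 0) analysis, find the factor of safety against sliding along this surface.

FS = 0.58

Taking moments about the centre O, the resisting moment is provided by the undrained shear strength acting along the arc:
Arc length L_a = R·θ = 19.2·(82.8°·π/180) = 19.2·1.4451 = 27.75 m
M_R = c_u·L_a·R = 29·27.75·19.2 = 15449.3 kN·m/m
M_D = W·d = 2450·10.79 = 26435.5 kN·m/m
FS = M_R / M_D = 15449.3 / 26435.5 = 0.584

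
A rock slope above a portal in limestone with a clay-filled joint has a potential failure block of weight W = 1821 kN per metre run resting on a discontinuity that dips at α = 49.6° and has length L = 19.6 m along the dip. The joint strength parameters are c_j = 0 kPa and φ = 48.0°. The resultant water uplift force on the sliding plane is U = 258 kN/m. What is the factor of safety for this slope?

Resolving the block weight along and normal to the plane and applying the Mohr–Coulomb strength on the joint:
N' = W cosα − U = 1821·cos49.6° − 258 = 922.2 kN/m
Driving force T = W sinα = 1821·sin49.6° = 1386.8 kN/m
Resisting force R = c_j·L + N'·tanφ = 0·19.6 + 922.2·tan48.0° = 0.0 + 1024.2 = 1024.2 kN/m
FS = R / T = 1024.2 / 1386.8 = 0.739

FS = 0.74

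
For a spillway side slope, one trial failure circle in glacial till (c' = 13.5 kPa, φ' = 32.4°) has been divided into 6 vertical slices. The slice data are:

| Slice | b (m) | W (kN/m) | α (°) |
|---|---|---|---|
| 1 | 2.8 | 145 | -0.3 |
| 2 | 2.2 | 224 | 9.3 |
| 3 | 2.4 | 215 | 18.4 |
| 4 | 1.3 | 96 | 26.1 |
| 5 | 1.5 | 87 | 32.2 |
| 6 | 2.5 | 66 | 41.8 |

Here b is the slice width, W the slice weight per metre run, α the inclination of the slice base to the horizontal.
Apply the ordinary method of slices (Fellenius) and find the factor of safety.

Ordinary method of slices: FS = Σ[c'·Δl_i + (W_i cosα_i)·tanφ'] / Σ W_i sinα_i, with Δl_i = b_i / cosα_i.
Slice 1: Δl = 2.8/cos(-0.3°) = 2.800 m; N'_1 = 145·cos(-0.3°) = 145.0; c'Δl = 37.80; W sinα = -0.8
Slice 2: Δl = 2.2/cos9.3° = 2.229 m; N'_2 = 224·cos9.3° = 221.1; c'Δl = 30.10; W sinα = 36.2
Slice 3: Δl = 2.4/cos18.4° = 2.529 m; N'_3 = 215·cos18.4° = 204.0; c'Δl = 34.15; W sinα = 67.9
Slice 4: Δl = 1.3/cos26.1° = 1.448 m; N'_4 = 96·cos26.1° = 86.2; c'Δl = 19.54; W sinα = 42.2
Slice 5: Δl = 1.5/cos32.2° = 1.773 m; N'_5 = 87·cos32.2° = 73.6; c'Δl = 23.93; W sinα = 46.4
Slice 6: Δl = 2.5/cos41.8° = 3.354 m; N'_6 = 66·cos41.8° = 49.2; c'Δl = 45.27; W sinα = 44.0
Σc'Δl = 190.8 kN/m; ΣN' = 779.1 kN/m; ΣW sinα = 235.9 kN/m
Resisting = 190.8 + 779.1·tan32.4° = 190.8 + 494.4 = 685.2 kN/m
FS = 685.2 / 235.9 = 2.905

FS = 2.90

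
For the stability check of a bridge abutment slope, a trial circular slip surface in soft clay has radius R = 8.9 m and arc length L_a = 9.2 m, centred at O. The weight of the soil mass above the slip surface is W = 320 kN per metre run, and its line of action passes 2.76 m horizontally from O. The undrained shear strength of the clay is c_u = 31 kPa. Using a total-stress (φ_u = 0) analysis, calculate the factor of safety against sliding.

FS = 2.87

Taking moments about the centre O, the resisting moment is provided by the undrained shear strength acting along the arc:
M_R = c_u·L_a·R = 31·9.20·8.9 = 2538.3 kN·m/m
M_D = W·d = 320·2.76 = 883.2 kN·m/m
FS = M_R / M_D = 2538.3 / 883.2 = 2.874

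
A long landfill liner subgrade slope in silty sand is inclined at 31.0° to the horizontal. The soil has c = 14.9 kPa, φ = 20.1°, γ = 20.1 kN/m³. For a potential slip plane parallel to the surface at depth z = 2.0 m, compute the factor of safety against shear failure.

For an infinite slope with a slip plane parallel to the surface (no pore pressure): FS = [c + γz cos²β tanφ] / [γz sinβ cosβ].
γz = 20.1·2.0 = 40.20 kN/m²
Numerator = 14.9 + 40.20·cos²31.0°·tan20.1° = 14.9 + 40.20·0.7347·0.3659 = 25.709 kPa
Denominator = 40.20·sin31.0°·cos31.0° = 40.20·0.5150·0.8572 = 17.747 kPa
FS = 25.709 / 17.747 = 1.449

FS = 1.45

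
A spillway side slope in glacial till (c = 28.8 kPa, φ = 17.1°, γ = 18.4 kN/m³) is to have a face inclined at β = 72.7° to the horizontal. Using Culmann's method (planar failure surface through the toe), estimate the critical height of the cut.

H_c = 13.13 m

Culmann's analysis gives the critical failure plane at α_cr = (β + φ)/2 = (72.7 + 17.1)/2 = 44.9°, and the critical height
H_c = (4c/γ) · sinβ cosφ / [1 − cos(β − φ)]
    = (4·28.8/18.4) · sin72.7°·cos17.1° / [1 − cos(55.6°)]
    = 6.261 · 0.9548·0.9558 / [1 − 0.5650]
    = 6.261 · 0.9126 / 0.4350
    = 13.13 m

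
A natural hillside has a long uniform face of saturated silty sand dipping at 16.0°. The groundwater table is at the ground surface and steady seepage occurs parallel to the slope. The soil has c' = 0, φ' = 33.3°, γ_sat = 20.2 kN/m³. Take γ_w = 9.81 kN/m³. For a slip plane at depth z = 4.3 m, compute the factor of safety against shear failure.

FS = 1.18

With seepage parallel to the slope and the water table at the surface, the effective normal stress on the slip plane uses the buoyant unit weight γ' = γ_sat − γ_w while the driving shear stress uses γ_sat:
FS = [c' + γ' z cos²β tanφ'] / [γ_sat z sinβ cosβ]
(For c' = 0 this reduces to FS = (γ'/γ_sat)·tanφ'/tanβ.)
γ' = 20.2 − 9.81 = 10.39 kN/m³
Numerator = 0.0 + 10.39·4.3·cos²16.0°·tan33.3° = 0.0 + 10.39·4.3·0.9240·0.6569 = 27.118 kPa
Denominator = 20.2·4.3·sin16.0°·cos16.0° = 20.2·4.3·0.2756·0.9613 = 23.014 kPa
FS = 27.118 / 23.014 = 1.178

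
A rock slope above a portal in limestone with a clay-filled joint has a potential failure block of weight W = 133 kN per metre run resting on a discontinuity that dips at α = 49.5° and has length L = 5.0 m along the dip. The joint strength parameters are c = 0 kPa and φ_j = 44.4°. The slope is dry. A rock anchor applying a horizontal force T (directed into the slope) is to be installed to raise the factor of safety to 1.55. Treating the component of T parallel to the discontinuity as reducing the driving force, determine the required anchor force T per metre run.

T = 41 kN/m

Resolving forces along and normal to the sliding plane, with the horizontal anchor force T adding T·sinα to the effective normal force and T·cosα acting up the plane against the driving force:
FS = [cL + (W cosα + T sinα) tanφ_j] / [W sinα − T cosα]
Without the anchor: N' = 86.4 kN/m, driving T_d = 101.1 kN/m, resisting R = 0·5.0 + 86.4·tan44.4° = 84.6 kN/m, FS = 0.84.
Setting FS = 1.55 and solving for T:
1.55·(101.1 − T cos49.5°) = 84.6 + T sin49.5°·tan44.4°
T·(sin49.5°·tan44.4° + 1.55·cos49.5°) = 1.55·101.1 − 84.6
T·(0.7604·0.9793 + 1.55·0.6494) = 156.8 − 84.6 = 72.2
T·1.7513 = 72.2
T = 41.2 kN/m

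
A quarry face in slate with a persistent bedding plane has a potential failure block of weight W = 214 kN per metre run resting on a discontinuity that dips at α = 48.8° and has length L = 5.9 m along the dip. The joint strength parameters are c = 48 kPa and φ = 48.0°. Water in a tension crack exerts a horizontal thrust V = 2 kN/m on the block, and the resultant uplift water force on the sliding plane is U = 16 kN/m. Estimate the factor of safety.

FS = 2.59

Resolving the block weight along and normal to the plane and applying the Mohr–Coulomb strength on the joint:
N' = W cosα − U − V sinα = 214·cos48.8° − 16 − 2·sin48.8° = 123.5 kN/m
Driving force T = W sinα + V cosα = 214·sin48.8° + 2·cos48.8° = 162.3 kN/m
Resisting force R = c·L + N'·tanφ = 48·5.9 + 123.5·tan48.0° = 283.2 + 137.1 = 420.3 kN/m
FS = R / T = 420.3 / 162.3 = 2.589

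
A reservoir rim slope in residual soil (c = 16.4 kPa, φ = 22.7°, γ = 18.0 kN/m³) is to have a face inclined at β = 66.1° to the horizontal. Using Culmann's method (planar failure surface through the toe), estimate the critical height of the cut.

Culmann's analysis gives the critical failure plane at α_cr = (β + φ)/2 = (66.1 + 22.7)/2 = 44.4°, and the critical height
H_c = (4c/γ) · sinβ cosφ / [1 − cos(β − φ)]
    = (4·16.4/18.0) · sin66.1°·cos22.7° / [1 − cos(43.4°)]
    = 3.644 · 0.9143·0.9225 / [1 − 0.7266]
    = 3.644 · 0.8434 / 0.2734
    = 11.24 m

H_c = 11.24 m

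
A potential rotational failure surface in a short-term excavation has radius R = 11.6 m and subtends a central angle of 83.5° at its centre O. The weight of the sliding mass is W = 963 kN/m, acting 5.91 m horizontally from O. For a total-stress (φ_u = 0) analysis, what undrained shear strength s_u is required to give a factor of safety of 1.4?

FS = s_u·L_a·R / (W·d), so s_u = FS·W·d / (L_a·R).
Arc length L_a = R·θ = 11.6·(83.5°·π/180) = 11.6·1.4573 = 16.91 m
s_u = 1.4·963·5.91 / (16.91·11.6) = 7967.9 / 196.10 = 40.63 kPa

s_u = 40.6 kPa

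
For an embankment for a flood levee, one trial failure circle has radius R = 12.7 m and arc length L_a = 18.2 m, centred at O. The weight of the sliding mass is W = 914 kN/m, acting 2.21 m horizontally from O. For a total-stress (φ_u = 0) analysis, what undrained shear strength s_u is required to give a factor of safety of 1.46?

s_u = 12.8 kPa

FS = s_u·L_a·R / (W·d), so s_u = FS·W·d / (L_a·R).
s_u = 1.46·914·2.21 / (18.20·12.7) = 2949.1 / 231.14 = 12.76 kPa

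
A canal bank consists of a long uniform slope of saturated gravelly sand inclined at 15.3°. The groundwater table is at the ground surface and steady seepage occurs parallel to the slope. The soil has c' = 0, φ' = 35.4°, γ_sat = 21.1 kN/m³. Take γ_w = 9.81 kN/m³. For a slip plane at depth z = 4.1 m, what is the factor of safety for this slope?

FS = 1.39

With seepage parallel to the slope and the water table at the surface, the effective normal stress on the slip plane uses the buoyant unit weight γ' = γ_sat − γ_w while the driving shear stress uses γ_sat:
FS = [c' + γ' z cos²β tanφ'] / [γ_sat z sinβ cosβ]
(For c' = 0 this reduces to FS = (γ'/γ_sat)·tanφ'/tanβ.)
γ' = 21.1 − 9.81 = 11.29 kN/m³
Numerator = 0.0 + 11.29·4.1·cos²15.3°·tan35.4° = 0.0 + 11.29·4.1·0.9304·0.7107 = 30.605 kPa
Denominator = 21.1·4.1·sin15.3°·cos15.3° = 21.1·4.1·0.2639·0.9646 = 22.019 kPa
FS = 30.605 / 22.019 = 1.390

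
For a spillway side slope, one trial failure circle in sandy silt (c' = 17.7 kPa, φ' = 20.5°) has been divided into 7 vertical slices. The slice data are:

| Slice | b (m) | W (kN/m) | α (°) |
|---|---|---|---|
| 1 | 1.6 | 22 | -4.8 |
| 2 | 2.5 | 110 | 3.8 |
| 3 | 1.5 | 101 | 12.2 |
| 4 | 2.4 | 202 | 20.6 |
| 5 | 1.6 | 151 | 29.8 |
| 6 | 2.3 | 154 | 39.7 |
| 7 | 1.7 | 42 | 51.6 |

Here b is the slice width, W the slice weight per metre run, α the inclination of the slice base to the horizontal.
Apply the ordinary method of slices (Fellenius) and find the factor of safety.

FS = 1.77

Ordinary method of slices: FS = Σ[c'·Δl_i + (W_i cosα_i)·tanφ'] / Σ W_i sinα_i, with Δl_i = b_i / cosα_i.
Slice 1: Δl = 1.6/cos(-4.8°) = 1.606 m; N'_1 = 22·cos(-4.8°) = 21.9; c'Δl = 28.42; W sinα = -1.8
Slice 2: Δl = 2.5/cos3.8° = 2.506 m; N'_2 = 110·cos3.8° = 109.8; c'Δl = 44.35; W sinα = 7.3
Slice 3: Δl = 1.5/cos12.2° = 1.535 m; N'_3 = 101·cos12.2° = 98.7; c'Δl = 27.16; W sinα = 21.3
Slice 4: Δl = 2.4/cos20.6° = 2.564 m; N'_4 = 202·cos20.6° = 189.1; c'Δl = 45.38; W sinα = 71.1
Slice 5: Δl = 1.6/cos29.8° = 1.844 m; N'_5 = 151·cos29.8° = 131.0; c'Δl = 32.64; W sinα = 75.0
Slice 6: Δl = 2.3/cos39.7° = 2.989 m; N'_6 = 154·cos39.7° = 118.5; c'Δl = 52.91; W sinα = 98.4
Slice 7: Δl = 1.7/cos51.6° = 2.737 m; N'_7 = 42·cos51.6° = 26.1; c'Δl = 48.44; W sinα = 32.9
Σc'Δl = 279.3 kN/m; ΣN' = 695.1 kN/m; ΣW sinα = 304.2 kN/m
Resisting = 279.3 + 695.1·tan20.5° = 279.3 + 259.9 = 539.2 kN/m
FS = 539.2 / 304.2 = 1.773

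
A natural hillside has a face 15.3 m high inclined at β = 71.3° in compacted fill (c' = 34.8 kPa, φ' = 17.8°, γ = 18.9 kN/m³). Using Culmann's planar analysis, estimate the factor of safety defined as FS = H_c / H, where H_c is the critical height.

H_c = (4c'/γ) · sinβ cosφ' / [1 − cos(β − φ')]
    = (4·34.8/18.9) · sin71.3°·cos17.8° / [1 − cos53.5°]
    = 7.365 · 0.9019 / 0.4052 = 16.39 m
FS = H_c / H = 16.39 / 15.3 = 1.071

FS = 1.07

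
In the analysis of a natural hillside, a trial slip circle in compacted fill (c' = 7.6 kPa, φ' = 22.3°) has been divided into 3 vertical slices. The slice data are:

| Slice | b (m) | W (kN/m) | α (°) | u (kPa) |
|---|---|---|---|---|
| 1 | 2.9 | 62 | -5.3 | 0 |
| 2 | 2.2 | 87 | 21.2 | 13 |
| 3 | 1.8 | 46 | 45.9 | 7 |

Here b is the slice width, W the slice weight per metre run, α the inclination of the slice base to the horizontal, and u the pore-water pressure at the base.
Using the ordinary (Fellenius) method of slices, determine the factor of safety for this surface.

Ordinary method of slices: FS = Σ[c'·Δl_i + (W_i cosα_i − u_i·Δl_i)·tanφ'] / Σ W_i sinα_i, with Δl_i = b_i / cosα_i.
Slice 1: Δl = 2.9/cos(-5.3°) = 2.912 m; N'_1 = 62·cos(-5.3°) − 0·2.912 = 61.7; c'Δl = 22.13; W sinα = -5.7
Slice 2: Δl = 2.2/cos21.2° = 2.360 m; N'_2 = 87·cos21.2° − 13·2.360 = 50.4; c'Δl = 17.93; W sinα = 31.5
Slice 3: Δl = 1.8/cos45.9° = 2.587 m; N'_3 = 46·cos45.9° − 7·2.587 = 13.9; c'Δl = 19.66; W sinα = 33.0
Σc'Δl = 59.7 kN/m; ΣN' = 126.1 kN/m; ΣW sinα = 58.8 kN/m
Resisting = 59.7 + 126.1·tan22.3° = 59.7 + 51.7 = 111.4 kN/m
FS = 111.4 / 58.8 = 1.896

FS = 1.90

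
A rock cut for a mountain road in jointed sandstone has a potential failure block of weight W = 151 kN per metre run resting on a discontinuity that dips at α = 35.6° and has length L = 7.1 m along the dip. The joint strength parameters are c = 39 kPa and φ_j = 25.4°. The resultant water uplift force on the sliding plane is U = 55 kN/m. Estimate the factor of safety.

FS = 3.52

Resolving the block weight along and normal to the plane and applying the Mohr–Coulomb strength on the joint:
N' = W cosα − U = 151·cos35.6° − 55 = 67.8 kN/m
Driving force T = W sinα = 151·sin35.6° = 87.9 kN/m
Resisting force R = c·L + N'·tanφ_j = 39·7.1 + 67.8·tan25.4° = 276.9 + 32.2 = 309.1 kN/m
FS = R / T = 309.1 / 87.9 = 3.516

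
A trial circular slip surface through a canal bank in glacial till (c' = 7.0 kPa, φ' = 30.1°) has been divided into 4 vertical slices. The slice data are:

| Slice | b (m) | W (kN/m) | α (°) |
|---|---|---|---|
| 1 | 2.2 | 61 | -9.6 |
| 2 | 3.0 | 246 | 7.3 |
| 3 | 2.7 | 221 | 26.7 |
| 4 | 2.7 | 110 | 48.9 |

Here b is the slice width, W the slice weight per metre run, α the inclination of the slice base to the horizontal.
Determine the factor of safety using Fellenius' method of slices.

Ordinary method of slices: FS = Σ[c'·Δl_i + (W_i cosα_i)·tanφ'] / Σ W_i sinα_i, with Δl_i = b_i / cosα_i.
Slice 1: Δl = 2.2/cos(-9.6°) = 2.231 m; N'_1 = 61·cos(-9.6°) = 60.1; c'Δl = 15.62; W sinα = -10.2
Slice 2: Δl = 3.0/cos7.3° = 3.025 m; N'_2 = 246·cos7.3° = 244.0; c'Δl = 21.17; W sinα = 31.3
Slice 3: Δl = 2.7/cos26.7° = 3.022 m; N'_3 = 221·cos26.7° = 197.4; c'Δl = 21.16; W sinα = 99.3
Slice 4: Δl = 2.7/cos48.9° = 4.107 m; N'_4 = 110·cos48.9° = 72.3; c'Δl = 28.75; W sinα = 82.9
Σc'Δl = 86.7 kN/m; ΣN' = 573.9 kN/m; ΣW sinα = 203.3 kN/m
Resisting = 86.7 + 573.9·tan30.1° = 86.7 + 332.7 = 419.4 kN/m
FS = 419.4 / 203.3 = 2.063

FS = 2.06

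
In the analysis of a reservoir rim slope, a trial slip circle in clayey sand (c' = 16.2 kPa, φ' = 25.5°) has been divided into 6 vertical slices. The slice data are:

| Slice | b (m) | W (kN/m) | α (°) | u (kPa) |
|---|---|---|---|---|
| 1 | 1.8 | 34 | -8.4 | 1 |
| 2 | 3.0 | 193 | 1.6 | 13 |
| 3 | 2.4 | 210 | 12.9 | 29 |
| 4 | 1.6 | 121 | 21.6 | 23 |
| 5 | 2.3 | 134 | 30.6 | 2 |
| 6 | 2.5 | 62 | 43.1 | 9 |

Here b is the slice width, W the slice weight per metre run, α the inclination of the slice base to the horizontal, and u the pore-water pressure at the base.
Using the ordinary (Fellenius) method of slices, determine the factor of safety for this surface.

FS = 2.43

Ordinary method of slices: FS = Σ[c'·Δl_i + (W_i cosα_i − u_i·Δl_i)·tanφ'] / Σ W_i sinα_i, with Δl_i = b_i / cosα_i.
Slice 1: Δl = 1.8/cos(-8.4°) = 1.820 m; N'_1 = 34·cos(-8.4°) − 1·1.820 = 31.8; c'Δl = 29.48; W sinα = -5.0
Slice 2: Δl = 3.0/cos1.6° = 3.001 m; N'_2 = 193·cos1.6° − 13·3.001 = 153.9; c'Δl = 48.62; W sinα = 5.4
Slice 3: Δl = 2.4/cos12.9° = 2.462 m; N'_3 = 210·cos12.9° − 29·2.462 = 133.3; c'Δl = 39.89; W sinα = 46.9
Slice 4: Δl = 1.6/cos21.6° = 1.721 m; N'_4 = 121·cos21.6° − 23·1.721 = 72.9; c'Δl = 27.88; W sinα = 44.5
Slice 5: Δl = 2.3/cos30.6° = 2.672 m; N'_5 = 134·cos30.6° − 2·2.672 = 110.0; c'Δl = 43.29; W sinα = 68.2
Slice 6: Δl = 2.5/cos43.1° = 3.424 m; N'_6 = 62·cos43.1° − 9·3.424 = 14.5; c'Δl = 55.47; W sinα = 42.4
Σc'Δl = 244.6 kN/m; ΣN' = 516.4 kN/m; ΣW sinα = 202.4 kN/m
Resisting = 244.6 + 516.4·tan25.5° = 244.6 + 246.3 = 490.9 kN/m
FS = 490.9 / 202.4 = 2.425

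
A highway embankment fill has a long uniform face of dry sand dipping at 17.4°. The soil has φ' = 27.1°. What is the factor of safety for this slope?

For a dry cohesionless infinite slope the factor of safety is FS = tanφ' / tanβ.
FS = tan27.1° / tan17.4° = 0.5117 / 0.3134 = 1.633

FS = 1.63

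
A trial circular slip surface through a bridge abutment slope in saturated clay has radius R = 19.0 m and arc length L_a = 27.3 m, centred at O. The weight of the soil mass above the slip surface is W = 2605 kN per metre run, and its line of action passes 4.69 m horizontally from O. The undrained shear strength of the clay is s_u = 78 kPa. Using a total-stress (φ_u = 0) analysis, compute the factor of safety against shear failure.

FS = 3.31

Taking moments about the centre O, the resisting moment is provided by the undrained shear strength acting along the arc:
M_R = s_u·L_a·R = 78·27.30·19.0 = 40458.6 kN·m/m
M_D = W·d = 2605·4.69 = 12217.5 kN·m/m
FS = M_R / M_D = 40458.6 / 12217.5 = 3.312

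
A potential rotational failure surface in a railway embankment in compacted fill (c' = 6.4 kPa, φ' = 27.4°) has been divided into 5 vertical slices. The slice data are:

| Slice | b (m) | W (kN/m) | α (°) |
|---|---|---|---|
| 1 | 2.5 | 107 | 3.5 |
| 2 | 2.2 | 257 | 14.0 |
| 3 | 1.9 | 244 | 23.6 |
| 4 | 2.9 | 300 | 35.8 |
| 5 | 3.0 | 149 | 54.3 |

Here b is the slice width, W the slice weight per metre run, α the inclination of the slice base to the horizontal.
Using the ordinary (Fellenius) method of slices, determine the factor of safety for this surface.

Ordinary method of slices: FS = Σ[c'·Δl_i + (W_i cosα_i)·tanφ'] / Σ W_i sinα_i, with Δl_i = b_i / cosα_i.
Slice 1: Δl = 2.5/cos3.5° = 2.505 m; N'_1 = 107·cos3.5° = 106.8; c'Δl = 16.03; W sinα = 6.5
Slice 2: Δl = 2.2/cos14.0° = 2.267 m; N'_2 = 257·cos14.0° = 249.4; c'Δl = 14.51; W sinα = 62.2
Slice 3: Δl = 1.9/cos23.6° = 2.073 m; N'_3 = 244·cos23.6° = 223.6; c'Δl = 13.27; W sinα = 97.7
Slice 4: Δl = 2.9/cos35.8° = 3.576 m; N'_4 = 300·cos35.8° = 243.3; c'Δl = 22.88; W sinα = 175.5
Slice 5: Δl = 3.0/cos54.3° = 5.141 m; N'_5 = 149·cos54.3° = 86.9; c'Δl = 32.90; W sinα = 121.0
Σc'Δl = 99.6 kN/m; ΣN' = 910.0 kN/m; ΣW sinα = 462.9 kN/m
Resisting = 99.6 + 910.0·tan27.4° = 99.6 + 471.7 = 571.3 kN/m
FS = 571.3 / 462.9 = 1.234

FS = 1.23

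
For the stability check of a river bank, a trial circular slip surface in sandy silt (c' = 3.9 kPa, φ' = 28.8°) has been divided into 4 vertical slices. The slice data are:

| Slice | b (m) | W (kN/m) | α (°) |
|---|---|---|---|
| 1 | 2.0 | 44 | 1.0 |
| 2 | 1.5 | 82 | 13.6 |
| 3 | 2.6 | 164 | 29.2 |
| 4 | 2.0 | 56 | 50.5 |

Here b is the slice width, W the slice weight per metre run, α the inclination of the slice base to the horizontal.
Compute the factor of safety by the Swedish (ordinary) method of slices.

FS = 1.42

Ordinary method of slices: FS = Σ[c'·Δl_i + (W_i cosα_i)·tanφ'] / Σ W_i sinα_i, with Δl_i = b_i / cosα_i.
Slice 1: Δl = 2.0/cos1.0° = 2.000 m; N'_1 = 44·cos1.0° = 44.0; c'Δl = 7.80; W sinα = 0.8
Slice 2: Δl = 1.5/cos13.6° = 1.543 m; N'_2 = 82·cos13.6° = 79.7; c'Δl = 6.02; W sinα = 19.3
Slice 3: Δl = 2.6/cos29.2° = 2.979 m; N'_3 = 164·cos29.2° = 143.2; c'Δl = 11.62; W sinα = 80.0
Slice 4: Δl = 2.0/cos50.5° = 3.144 m; N'_4 = 56·cos50.5° = 35.6; c'Δl = 12.26; W sinα = 43.2
Σc'Δl = 37.7 kN/m; ΣN' = 302.5 kN/m; ΣW sinα = 143.3 kN/m
Resisting = 37.7 + 302.5·tan28.8° = 37.7 + 166.3 = 204.0 kN/m
FS = 204.0 / 143.3 = 1.424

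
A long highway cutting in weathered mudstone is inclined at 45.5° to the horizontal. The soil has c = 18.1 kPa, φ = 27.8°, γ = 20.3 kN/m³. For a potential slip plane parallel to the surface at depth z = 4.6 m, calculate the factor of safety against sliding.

FS = 0.91

For an infinite slope with a slip plane parallel to the surface (no pore pressure): FS = [c + γz cos²β tanφ] / [γz sinβ cosβ].
γz = 20.3·4.6 = 93.38 kN/m²
Numerator = 18.1 + 93.38·cos²45.5°·tan27.8° = 18.1 + 93.38·0.4913·0.5272 = 42.287 kPa
Denominator = 93.38·sin45.5°·cos45.5° = 93.38·0.7133·0.7009 = 46.683 kPa
FS = 42.287 / 46.683 = 0.906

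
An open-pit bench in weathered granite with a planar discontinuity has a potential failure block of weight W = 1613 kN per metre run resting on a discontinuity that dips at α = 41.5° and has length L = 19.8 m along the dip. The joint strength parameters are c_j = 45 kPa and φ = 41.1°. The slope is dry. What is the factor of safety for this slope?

Resolving the block weight along and normal to the plane and applying the Mohr–Coulomb strength on the joint:
N' = W cosα = 1613·cos41.5° = 1208.1 kN/m
Driving force T = W sinα = 1613·sin41.5° = 1068.8 kN/m
Resisting force R = c_j·L + N'·tanφ = 45·19.8 + 1208.1·tan41.1° = 891.0 + 1053.9 = 1944.9 kN/m
FS = R / T = 1944.9 / 1068.8 = 1.820

FS = 1.82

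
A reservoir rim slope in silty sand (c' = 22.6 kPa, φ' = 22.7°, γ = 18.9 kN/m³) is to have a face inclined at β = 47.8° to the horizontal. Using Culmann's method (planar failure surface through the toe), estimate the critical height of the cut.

Culmann's analysis gives the critical failure plane at α_cr = (β + φ')/2 = (47.8 + 22.7)/2 = 35.2°, and the critical height
H_c = (4c'/γ) · sinβ cosφ' / [1 − cos(β − φ')]
    = (4·22.6/18.9) · sin47.8°·cos22.7° / [1 − cos(25.1°)]
    = 4.783 · 0.7408·0.9225 / [1 − 0.9056]
    = 4.783 · 0.6834 / 0.0944
    = 34.62 m

H_c = 34.62 m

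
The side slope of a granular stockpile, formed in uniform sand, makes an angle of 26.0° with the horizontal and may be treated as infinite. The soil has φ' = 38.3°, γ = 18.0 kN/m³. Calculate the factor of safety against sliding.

FS = 1.62

For a dry cohesionless infinite slope the factor of safety is FS = tanφ' / tanβ.
FS = tan38.3° / tan26.0° = 0.7898 / 0.4877 = 1.619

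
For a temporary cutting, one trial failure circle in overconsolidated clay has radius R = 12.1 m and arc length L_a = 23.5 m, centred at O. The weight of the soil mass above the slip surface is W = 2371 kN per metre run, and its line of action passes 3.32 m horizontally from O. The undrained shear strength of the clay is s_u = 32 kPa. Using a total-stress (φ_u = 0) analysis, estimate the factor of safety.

Taking moments about the centre O, the resisting moment is provided by the undrained shear strength acting along the arc:
M_R = s_u·L_a·R = 32·23.50·12.1 = 9099.2 kN·m/m
M_D = W·d = 2371·3.32 = 7871.7 kN·m/m
FS = M_R / M_D = 9099.2 / 7871.7 = 1.156

FS = 1.16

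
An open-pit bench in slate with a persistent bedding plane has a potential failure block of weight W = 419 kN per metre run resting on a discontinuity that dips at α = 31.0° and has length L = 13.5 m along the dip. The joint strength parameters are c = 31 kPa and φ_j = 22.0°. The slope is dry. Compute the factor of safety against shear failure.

FS = 2.61

Resolving the block weight along and normal to the plane and applying the Mohr–Coulomb strength on the joint:
N' = W cosα = 419·cos31.0° = 359.2 kN/m
Driving force T = W sinα = 419·sin31.0° = 215.8 kN/m
Resisting force R = c·L + N'·tanφ_j = 31·13.5 + 359.2·tan22.0° = 418.5 + 145.1 = 563.6 kN/m
FS = R / T = 563.6 / 215.8 = 2.612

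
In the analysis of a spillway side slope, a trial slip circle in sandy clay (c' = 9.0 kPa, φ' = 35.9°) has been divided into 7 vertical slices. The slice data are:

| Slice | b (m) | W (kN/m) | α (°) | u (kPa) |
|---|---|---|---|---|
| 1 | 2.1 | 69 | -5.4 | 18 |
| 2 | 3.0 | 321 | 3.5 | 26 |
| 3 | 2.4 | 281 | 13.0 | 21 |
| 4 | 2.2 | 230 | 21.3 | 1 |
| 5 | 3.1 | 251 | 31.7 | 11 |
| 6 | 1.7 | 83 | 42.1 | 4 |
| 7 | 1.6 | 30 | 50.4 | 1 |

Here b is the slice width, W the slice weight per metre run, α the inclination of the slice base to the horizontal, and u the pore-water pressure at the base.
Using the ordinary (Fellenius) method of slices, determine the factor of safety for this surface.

Ordinary method of slices: FS = Σ[c'·Δl_i + (W_i cosα_i − u_i·Δl_i)·tanφ'] / Σ W_i sinα_i, with Δl_i = b_i / cosα_i.
Slice 1: Δl = 2.1/cos(-5.4°) = 2.109 m; N'_1 = 69·cos(-5.4°) − 18·2.109 = 30.7; c'Δl = 18.98; W sinα = -6.5
Slice 2: Δl = 3.0/cos3.5° = 3.006 m; N'_2 = 321·cos3.5° − 26·3.006 = 242.3; c'Δl = 27.05; W sinα = 19.6
Slice 3: Δl = 2.4/cos13.0° = 2.463 m; N'_3 = 281·cos13.0° − 21·2.463 = 222.1; c'Δl = 22.17; W sinα = 63.2
Slice 4: Δl = 2.2/cos21.3° = 2.361 m; N'_4 = 230·cos21.3° − 1·2.361 = 211.9; c'Δl = 21.25; W sinα = 83.5
Slice 5: Δl = 3.1/cos31.7° = 3.644 m; N'_5 = 251·cos31.7° − 11·3.644 = 173.5; c'Δl = 32.79; W sinα = 131.9
Slice 6: Δl = 1.7/cos42.1° = 2.291 m; N'_6 = 83·cos42.1° − 4·2.291 = 52.4; c'Δl = 20.62; W sinα = 55.6
Slice 7: Δl = 1.6/cos50.4° = 2.510 m; N'_7 = 30·cos50.4° − 1·2.510 = 16.6; c'Δl = 22.59; W sinα = 23.1
Σc'Δl = 165.5 kN/m; ΣN' = 949.5 kN/m; ΣW sinα = 370.5 kN/m
Resisting = 165.5 + 949.5·tan35.9° = 165.5 + 687.3 = 852.8 kN/m
FS = 852.8 / 370.5 = 2.302

FS = 2.30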